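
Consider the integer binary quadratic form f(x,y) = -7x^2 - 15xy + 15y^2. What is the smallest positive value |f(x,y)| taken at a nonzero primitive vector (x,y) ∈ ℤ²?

descent: ρ → (15,15,-7)  [lands on river]
river: ρ → (-7,13,17)
river: ρ → (17,21,-3)
river: ρ → (-3,21,17)
river: ρ → (17,13,-7)
river: ρ → (-7,15,15)
closes: descent 1, river 6
min |a| on river = 3

3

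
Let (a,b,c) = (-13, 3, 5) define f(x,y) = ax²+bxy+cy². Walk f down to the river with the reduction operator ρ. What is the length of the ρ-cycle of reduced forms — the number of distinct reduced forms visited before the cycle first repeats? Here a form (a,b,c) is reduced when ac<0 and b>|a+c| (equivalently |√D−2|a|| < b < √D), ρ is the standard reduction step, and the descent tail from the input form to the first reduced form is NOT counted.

D = 269, ⌊√D⌋ = 16
descent: ρ → (5,7,-11)  [lands on river]
river: ρ → (-11,15,1)
river: ρ → (1,15,-11)
river: ρ → (-11,7,5)
river: ρ → (5,13,-5)
river: ρ → (-5,7,11)
river: ρ → (11,15,-1)
river: ρ → (-1,15,11)
river: ρ → (11,7,-5)
river: ρ → (-5,13,5)
ρ-cycle length = 10 (tail of 1 descent step not counted)

10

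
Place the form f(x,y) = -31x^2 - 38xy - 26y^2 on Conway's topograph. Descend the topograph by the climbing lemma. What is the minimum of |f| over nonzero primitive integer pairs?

translate: b→-24 (≡38 mod 62), so (31,38,26)→(31,-24,19)
flip: (31,-24,19)→(19,24,31)
translate: b→-14 (≡24 mod 38), so (19,24,31)→(19,-14,26)
reduced (well bottom): (19,-14,26) with a≤c, −a<b≤a
well minimum |f| = |-19| = 19 (negative-definite)

19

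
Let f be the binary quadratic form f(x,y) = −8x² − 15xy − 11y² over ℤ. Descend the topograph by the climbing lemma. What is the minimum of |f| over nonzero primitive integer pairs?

translate: b→-1 (≡15 mod 16), so (8,15,11)→(8,-1,4)
flip: (8,-1,4)→(4,1,8)
reduced (well bottom): (4,1,8) with a≤c, −a<b≤a
well minimum |f| = |-4| = 4 (negative-definite)

4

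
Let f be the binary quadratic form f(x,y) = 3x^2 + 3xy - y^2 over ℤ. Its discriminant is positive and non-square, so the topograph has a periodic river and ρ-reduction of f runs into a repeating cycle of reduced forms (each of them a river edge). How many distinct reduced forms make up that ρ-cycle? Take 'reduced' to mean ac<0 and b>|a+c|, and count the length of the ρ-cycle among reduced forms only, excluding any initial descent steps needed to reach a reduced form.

D = 21, ⌊√D⌋ = 4
river: ρ → (-1,3,3)
river: ρ → (3,3,-1)
ρ-cycle length = 2 (tail of 0 descent steps not counted)

2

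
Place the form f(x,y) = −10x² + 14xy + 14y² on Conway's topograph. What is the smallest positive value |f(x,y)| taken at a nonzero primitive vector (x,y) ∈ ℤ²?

river: ρ → (14,14,-10)
river: ρ → (-10,26,2)
river: ρ → (2,26,-10)
river: ρ → (-10,14,14)
closes: descent 0, river 4
min |a| on river = 2

2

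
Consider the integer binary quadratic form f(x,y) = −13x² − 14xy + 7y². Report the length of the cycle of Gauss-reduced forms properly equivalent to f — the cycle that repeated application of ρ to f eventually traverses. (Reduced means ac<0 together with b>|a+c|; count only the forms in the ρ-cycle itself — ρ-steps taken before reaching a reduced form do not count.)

D = 560, ⌊√D⌋ = 23
descent: ρ → (7,14,-13)  [lands on river]
river: ρ → (-13,12,8)
river: ρ → (8,20,-5)
river: ρ → (-5,20,8)
river: ρ → (8,12,-13)
river: ρ → (-13,14,7)
ρ-cycle length = 6 (tail of 1 descent step not counted)

6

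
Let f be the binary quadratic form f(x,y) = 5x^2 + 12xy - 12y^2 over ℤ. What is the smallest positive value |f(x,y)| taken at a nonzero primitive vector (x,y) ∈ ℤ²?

river: ρ → (-12,12,5)
river: ρ → (5,18,-3)
river: ρ → (-3,18,5)
river: ρ → (5,12,-12)
closes: descent 0, river 4
min |a| on river = 3

3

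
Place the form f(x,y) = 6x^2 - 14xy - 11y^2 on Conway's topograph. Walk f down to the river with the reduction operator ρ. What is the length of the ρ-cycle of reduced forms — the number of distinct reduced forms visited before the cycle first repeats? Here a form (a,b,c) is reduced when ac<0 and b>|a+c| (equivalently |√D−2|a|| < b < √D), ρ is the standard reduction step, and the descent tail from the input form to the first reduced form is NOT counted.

D = 460, ⌊√D⌋ = 21
descent: ρ → (-11,14,6)  [lands on river]
river: ρ → (6,10,-15)
river: ρ → (-15,20,1)
river: ρ → (1,20,-15)
river: ρ → (-15,10,6)
river: ρ → (6,14,-11)
river: ρ → (-11,8,9)
river: ρ → (9,10,-10)
river: ρ → (-10,10,9)
river: ρ → (9,8,-11)
ρ-cycle length = 10 (tail of 1 descent step not counted)

10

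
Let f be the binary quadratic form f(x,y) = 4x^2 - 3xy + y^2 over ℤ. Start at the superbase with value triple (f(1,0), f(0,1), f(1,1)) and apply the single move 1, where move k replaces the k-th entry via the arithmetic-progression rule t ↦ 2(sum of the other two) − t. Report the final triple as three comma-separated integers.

start (4,1,2) = (f(1,0),f(0,1),f(1,1))
replace slot 1: 2·(1+2) − 4 = 2 → (2,1,2)

2,1,2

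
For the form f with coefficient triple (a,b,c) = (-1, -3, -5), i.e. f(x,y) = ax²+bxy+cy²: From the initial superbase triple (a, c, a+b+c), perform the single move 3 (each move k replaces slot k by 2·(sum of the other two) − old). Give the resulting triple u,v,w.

start (-1,-5,-9) = (f(1,0),f(0,1),f(1,1))
replace slot 3: 2·((-1)+(-5)) − (-9) = -3 → (-1,-5,-3)

-1,-5,-3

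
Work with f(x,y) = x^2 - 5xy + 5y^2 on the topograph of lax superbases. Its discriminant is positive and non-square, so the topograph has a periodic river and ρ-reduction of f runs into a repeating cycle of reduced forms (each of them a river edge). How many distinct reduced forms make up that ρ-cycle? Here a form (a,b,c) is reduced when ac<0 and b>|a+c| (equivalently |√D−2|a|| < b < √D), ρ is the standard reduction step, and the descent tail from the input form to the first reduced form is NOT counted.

D = 5, ⌊√D⌋ = 2
descent: ρ → (5,5,1)
descent: ρ → (1,1,-1)  [lands on river]
river: ρ → (-1,1,1)
ρ-cycle length = 2 (tail of 2 descent steps not counted)

2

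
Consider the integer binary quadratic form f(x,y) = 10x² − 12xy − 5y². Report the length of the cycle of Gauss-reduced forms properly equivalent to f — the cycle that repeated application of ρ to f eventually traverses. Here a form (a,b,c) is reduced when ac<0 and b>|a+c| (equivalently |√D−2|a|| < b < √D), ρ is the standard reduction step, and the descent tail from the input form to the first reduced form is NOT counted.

D = 344, ⌊√D⌋ = 18
descent: ρ → (-5,12,10)  [lands on river]
river: ρ → (10,8,-7)
river: ρ → (-7,6,11)
river: ρ → (11,16,-2)
river: ρ → (-2,16,11)
river: ρ → (11,6,-7)
river: ρ → (-7,8,10)
river: ρ → (10,12,-5)
river: ρ → (-5,18,1)
river: ρ → (1,18,-5)
ρ-cycle length = 10 (tail of 1 descent step not counted)

10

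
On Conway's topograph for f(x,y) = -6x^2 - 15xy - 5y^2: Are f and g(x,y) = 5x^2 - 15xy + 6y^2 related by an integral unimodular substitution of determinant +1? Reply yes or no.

D₁ = 105, D₂ = 105
river cycle of f (length 6): (-5, 5, 4), (4, 3, -6), (-6, 9, 1), (1, 9, -6), (-6, 3, 4), (4, 5, -5)
river cycle of g (length 6): (6, 3, -4), (-4, 5, 5), (5, 5, -4), (-4, 3, 6), (6, 9, -1), (-1, 9, 6)
cycles differ ⇒ inequivalent

no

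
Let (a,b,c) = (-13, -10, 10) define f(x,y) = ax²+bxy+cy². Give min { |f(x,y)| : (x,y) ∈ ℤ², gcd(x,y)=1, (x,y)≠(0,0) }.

descent: ρ → (10,10,-13)  [lands on river]
river: ρ → (-13,16,7)
river: ρ → (7,12,-17)
river: ρ → (-17,22,2)
river: ρ → (2,22,-17)
river: ρ → (-17,12,7)
river: ρ → (7,16,-13)
river: ρ → (-13,10,10)
closes: descent 1, river 8
min |a| on river = 2

2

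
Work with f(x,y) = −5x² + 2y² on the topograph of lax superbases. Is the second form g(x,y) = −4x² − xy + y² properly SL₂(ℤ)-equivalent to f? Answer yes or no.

D₁ = 40, D₂ = 17
discriminants differ ⇒ not SL₂(ℤ)-equivalent

no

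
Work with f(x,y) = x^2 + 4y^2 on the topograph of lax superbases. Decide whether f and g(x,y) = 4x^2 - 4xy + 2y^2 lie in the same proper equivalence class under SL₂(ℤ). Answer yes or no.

D₁ = -16, D₂ = -16
f: reduced (well bottom): (1,0,4) with a≤c, −a<b≤a
g: translate: b→4 (≡-4 mod 8), so (4,-4,2)→(4,4,2)
g: flip: (4,4,2)→(2,-4,4)
g: translate: b→0 (≡-4 mod 4), so (2,-4,4)→(2,0,2)
g: reduced (well bottom): (2,0,2) with a≤c, −a<b≤a
reduced forms (1, 0, 4) vs (2, 0, 2) ⇒ inequivalent

no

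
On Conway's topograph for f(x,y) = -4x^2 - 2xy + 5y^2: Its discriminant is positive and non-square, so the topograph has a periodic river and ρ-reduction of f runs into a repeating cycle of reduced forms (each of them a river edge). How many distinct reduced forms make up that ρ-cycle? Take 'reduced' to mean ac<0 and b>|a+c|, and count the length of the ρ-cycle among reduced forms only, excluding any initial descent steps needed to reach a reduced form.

D = 84, ⌊√D⌋ = 9
descent: ρ → (5,2,-4)  [lands on river]
river: ρ → (-4,6,3)
river: ρ → (3,6,-4)
river: ρ → (-4,2,5)
river: ρ → (5,8,-1)
river: ρ → (-1,8,5)
ρ-cycle length = 6 (tail of 1 descent step not counted)

6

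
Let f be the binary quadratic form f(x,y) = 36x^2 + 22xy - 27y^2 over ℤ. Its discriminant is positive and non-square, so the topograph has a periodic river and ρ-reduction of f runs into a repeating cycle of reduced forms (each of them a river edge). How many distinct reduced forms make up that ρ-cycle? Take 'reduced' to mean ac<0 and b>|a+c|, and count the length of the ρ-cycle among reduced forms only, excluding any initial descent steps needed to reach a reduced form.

D = 4372, ⌊√D⌋ = 66
river: ρ → (-27,32,31)
river: ρ → (31,30,-28)
river: ρ → (-28,26,33)
river: ρ → (33,40,-21)
river: ρ → (-21,44,29)
river: ρ → (29,14,-36)
river: ρ → (-36,58,7)
river: ρ → (7,54,-52)
river: ρ → (-52,50,9)
river: ρ → (9,58,-28)
river: ρ → (-28,54,13)
river: ρ → (13,50,-36)
river: ρ → (-36,22,27)
river: ρ → (27,32,-31)
river: ρ → (-31,30,28)
river: ρ → (28,26,-33)
river: ρ → (-33,40,21)
river: ρ → (21,44,-29)
river: ρ → (-29,14,36)
river: ρ → (36,58,-7)
river: ρ → (-7,54,52)
river: ρ → (52,50,-9)
river: ρ → (-9,58,28)
river: ρ → (28,54,-13)
river: ρ → (-13,50,36)
river: ρ → (36,22,-27)
ρ-cycle length = 26 (tail of 0 descent steps not counted)

26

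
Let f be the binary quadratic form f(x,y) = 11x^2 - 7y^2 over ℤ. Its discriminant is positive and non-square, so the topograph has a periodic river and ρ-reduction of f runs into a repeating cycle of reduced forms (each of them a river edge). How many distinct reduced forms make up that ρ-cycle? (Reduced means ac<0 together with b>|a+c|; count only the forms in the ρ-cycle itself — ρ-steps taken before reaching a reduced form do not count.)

D = 308, ⌊√D⌋ = 17
descent: ρ → (-7,14,4)  [lands on river]
river: ρ → (4,10,-13)
river: ρ → (-13,16,1)
river: ρ → (1,16,-13)
river: ρ → (-13,10,4)
river: ρ → (4,14,-7)
ρ-cycle length = 6 (tail of 1 descent step not counted)

6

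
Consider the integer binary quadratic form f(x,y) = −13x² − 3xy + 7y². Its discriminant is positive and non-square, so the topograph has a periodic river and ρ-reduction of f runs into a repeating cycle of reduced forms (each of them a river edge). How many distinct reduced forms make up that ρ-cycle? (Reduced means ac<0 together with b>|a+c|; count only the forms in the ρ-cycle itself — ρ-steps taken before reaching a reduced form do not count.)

D = 373, ⌊√D⌋ = 19
descent: ρ → (7,17,-3)  [lands on river]
river: ρ → (-3,19,1)
river: ρ → (1,19,-3)
river: ρ → (-3,17,7)
river: ρ → (7,11,-9)
river: ρ → (-9,7,9)
river: ρ → (9,11,-7)
river: ρ → (-7,17,3)
river: ρ → (3,19,-1)
river: ρ → (-1,19,3)
river: ρ → (3,17,-7)
river: ρ → (-7,11,9)
river: ρ → (9,7,-9)
river: ρ → (-9,11,7)
ρ-cycle length = 14 (tail of 1 descent step not counted)

14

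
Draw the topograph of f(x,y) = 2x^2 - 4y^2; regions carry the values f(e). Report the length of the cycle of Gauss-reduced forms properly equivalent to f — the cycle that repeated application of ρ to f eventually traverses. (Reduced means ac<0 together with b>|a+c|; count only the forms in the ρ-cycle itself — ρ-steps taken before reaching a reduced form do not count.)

D = 32, ⌊√D⌋ = 5
descent: ρ → (-4,0,2)
descent: ρ → (2,4,-2)  [lands on river]
river: ρ → (-2,4,2)
ρ-cycle length = 2 (tail of 2 descent steps not counted)

2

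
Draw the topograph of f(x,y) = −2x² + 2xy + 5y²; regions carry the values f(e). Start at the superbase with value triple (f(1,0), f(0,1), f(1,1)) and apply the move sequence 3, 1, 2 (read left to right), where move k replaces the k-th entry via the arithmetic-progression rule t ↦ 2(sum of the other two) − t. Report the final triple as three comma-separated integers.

start (-2,5,5) = (f(1,0),f(0,1),f(1,1))
replace slot 3: 2·((-2)+5) − 5 = 1 → (-2,5,1)
replace slot 1: 2·(5+1) − (-2) = 14 → (14,5,1)
replace slot 2: 2·(14+1) − 5 = 25 → (14,25,1)

14,25,1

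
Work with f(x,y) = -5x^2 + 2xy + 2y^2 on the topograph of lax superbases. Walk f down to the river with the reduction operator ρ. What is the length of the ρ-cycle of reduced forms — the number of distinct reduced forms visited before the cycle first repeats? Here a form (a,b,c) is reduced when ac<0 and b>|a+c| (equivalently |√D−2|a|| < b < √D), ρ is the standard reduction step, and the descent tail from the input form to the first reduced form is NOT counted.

D = 44, ⌊√D⌋ = 6
descent: ρ → (2,6,-1)  [lands on river]
river: ρ → (-1,6,2)
ρ-cycle length = 2 (tail of 1 descent step not counted)

2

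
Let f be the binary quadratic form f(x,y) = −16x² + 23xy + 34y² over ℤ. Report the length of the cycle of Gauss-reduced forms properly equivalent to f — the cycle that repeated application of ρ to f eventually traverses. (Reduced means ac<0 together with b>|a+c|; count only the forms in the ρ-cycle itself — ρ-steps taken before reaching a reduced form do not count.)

D = 2705, ⌊√D⌋ = 52
river: ρ → (34,45,-5)
river: ρ → (-5,45,34)
river: ρ → (34,23,-16)
river: ρ → (-16,41,16)
river: ρ → (16,23,-34)
river: ρ → (-34,45,5)
river: ρ → (5,45,-34)
river: ρ → (-34,23,16)
river: ρ → (16,41,-16)
river: ρ → (-16,23,34)
ρ-cycle length = 10 (tail of 0 descent steps not counted)

10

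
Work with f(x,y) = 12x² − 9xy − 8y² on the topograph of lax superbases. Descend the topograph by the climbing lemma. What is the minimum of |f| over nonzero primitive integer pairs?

descent: ρ → (-8,9,12)  [lands on river]
river: ρ → (12,15,-5)
river: ρ → (-5,15,12)
river: ρ → (12,9,-8)
river: ρ → (-8,7,13)
river: ρ → (13,19,-2)
river: ρ → (-2,21,3)
river: ρ → (3,21,-2)
river: ρ → (-2,19,13)
river: ρ → (13,7,-8)
closes: descent 1, river 10
min |a| on river = 2

2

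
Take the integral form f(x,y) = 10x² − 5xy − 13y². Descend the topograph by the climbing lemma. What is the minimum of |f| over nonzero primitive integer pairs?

descent: ρ → (-13,5,10)  [lands on river]
river: ρ → (10,15,-8)
river: ρ → (-8,17,8)
river: ρ → (8,15,-10)
river: ρ → (-10,5,13)
river: ρ → (13,21,-2)
river: ρ → (-2,23,2)
river: ρ → (2,21,-13)
closes: descent 1, river 8
min |a| on river = 2

2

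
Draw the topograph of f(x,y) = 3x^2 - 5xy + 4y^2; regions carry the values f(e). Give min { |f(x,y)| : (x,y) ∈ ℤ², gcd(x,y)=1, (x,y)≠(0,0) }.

translate: b→1 (≡-5 mod 6), so (3,-5,4)→(3,1,2)
flip: (3,1,2)→(2,-1,3)
reduced (well bottom): (2,-1,3) with a≤c, −a<b≤a
well minimum = a = 2

2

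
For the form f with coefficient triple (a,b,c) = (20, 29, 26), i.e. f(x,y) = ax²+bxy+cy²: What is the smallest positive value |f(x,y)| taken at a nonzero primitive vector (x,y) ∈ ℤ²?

translate: b→-11 (≡29 mod 40), so (20,29,26)→(20,-11,17)
flip: (20,-11,17)→(17,11,20)
reduced (well bottom): (17,11,20) with a≤c, −a<b≤a
well minimum = a = 17

17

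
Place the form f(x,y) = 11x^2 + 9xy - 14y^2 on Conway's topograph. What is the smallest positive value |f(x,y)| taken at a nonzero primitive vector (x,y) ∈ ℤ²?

river: ρ → (-14,19,6)
river: ρ → (6,17,-17)
river: ρ → (-17,17,6)
river: ρ → (6,19,-14)
river: ρ → (-14,9,11)
river: ρ → (11,13,-12)
river: ρ → (-12,11,12)
river: ρ → (12,13,-11)
river: ρ → (-11,9,14)
river: ρ → (14,19,-6)
river: ρ → (-6,17,17)
river: ρ → (17,17,-6)
river: ρ → (-6,19,14)
river: ρ → (14,9,-11)
river: ρ → (-11,13,12)
river: ρ → (12,11,-12)
river: ρ → (-12,13,11)
river: ρ → (11,9,-14)
closes: descent 0, river 18
min |a| on river = 6

6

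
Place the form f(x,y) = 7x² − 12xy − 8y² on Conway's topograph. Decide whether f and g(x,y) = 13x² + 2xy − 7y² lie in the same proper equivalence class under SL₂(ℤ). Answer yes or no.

D₁ = 368, D₂ = 368
river cycle of f (length 8): (-8, 12, 7), (7, 16, -4), (-4, 16, 7), (7, 12, -8), (-8, 4, 11), (11, 18, -1), (-1, 18, 11), (11, 4, -8)
river cycle of g (length 8): (-7, 12, 8), (8, 4, -11), (-11, 18, 1), (1, 18, -11), (-11, 4, 8), (8, 12, -7), (-7, 16, 4), (4, 16, -7)
cycles differ ⇒ inequivalent

no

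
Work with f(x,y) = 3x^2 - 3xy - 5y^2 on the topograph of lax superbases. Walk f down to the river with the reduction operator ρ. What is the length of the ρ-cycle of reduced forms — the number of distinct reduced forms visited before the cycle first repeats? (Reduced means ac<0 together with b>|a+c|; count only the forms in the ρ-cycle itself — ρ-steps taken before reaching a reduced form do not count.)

D = 69, ⌊√D⌋ = 8
descent: ρ → (-5,3,3)  [lands on river]
river: ρ → (3,3,-5)
river: ρ → (-5,7,1)
river: ρ → (1,7,-5)
ρ-cycle length = 4 (tail of 1 descent step not counted)

4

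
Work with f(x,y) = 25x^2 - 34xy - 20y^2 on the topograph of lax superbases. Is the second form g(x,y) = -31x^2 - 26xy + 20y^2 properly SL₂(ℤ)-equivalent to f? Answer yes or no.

D₁ = 3156, D₂ = 3156
river cycle of f (length 24): (-20, 34, 25), (25, 16, -29), (-29, 42, 12), (12, 54, -5), (-5, 56, 1), (1, 56, -5), (-5, 54, 12), (12, 42, -29), (-29, 16, 25), (25, 34, -20), … (14 more)
river cycle of g (length 24): (20, 26, -31), (-31, 36, 15), (15, 54, -4), (-4, 50, 41), (41, 32, -13), (-13, 46, 20), (20, 34, -25), (-25, 16, 29), (29, 42, -12), (-12, 54, 5), … (14 more)
cycles differ ⇒ inequivalent

no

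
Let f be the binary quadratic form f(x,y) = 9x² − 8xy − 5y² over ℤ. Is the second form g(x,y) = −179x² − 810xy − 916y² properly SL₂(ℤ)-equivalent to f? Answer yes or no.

D₁ = 244, D₂ = 244
river cycle of f (length 22): (-5, 8, 9), (9, 10, -4), (-4, 14, 3), (3, 10, -12), (-12, 14, 1), (1, 14, -12), (-12, 10, 3), (3, 14, -4), (-4, 10, 9), (9, 8, -5), … (12 more)
river cycle of g (length 22): (5, 12, -5), (-5, 8, 9), (9, 10, -4), (-4, 14, 3), (3, 10, -12), (-12, 14, 1), (1, 14, -12), (-12, 10, 3), (3, 14, -4), (-4, 10, 9), … (12 more)
cycles coincide ⇒ equivalent

yes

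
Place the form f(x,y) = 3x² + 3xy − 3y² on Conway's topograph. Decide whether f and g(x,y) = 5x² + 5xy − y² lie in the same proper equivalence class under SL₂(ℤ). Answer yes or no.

D₁ = 45, D₂ = 45
river cycle of f (length 2): (-3, 3, 3), (3, 3, -3)
river cycle of g (length 2): (-1, 5, 5), (5, 5, -1)
cycles differ ⇒ inequivalent

no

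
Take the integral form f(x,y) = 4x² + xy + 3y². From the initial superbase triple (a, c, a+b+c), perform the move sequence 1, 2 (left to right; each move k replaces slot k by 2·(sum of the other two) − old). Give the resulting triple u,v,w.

start (4,3,8) = (f(1,0),f(0,1),f(1,1))
replace slot 1: 2·(3+8) − 4 = 18 → (18,3,8)
replace slot 2: 2·(18+8) − 3 = 49 → (18,49,8)

18,49,8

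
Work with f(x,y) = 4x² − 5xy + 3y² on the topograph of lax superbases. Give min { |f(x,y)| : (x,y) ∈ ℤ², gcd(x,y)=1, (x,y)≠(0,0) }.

translate: b→3 (≡-5 mod 8), so (4,-5,3)→(4,3,2)
flip: (4,3,2)→(2,-3,4)
translate: b→1 (≡-3 mod 4), so (2,-3,4)→(2,1,3)
reduced (well bottom): (2,1,3) with a≤c, −a<b≤a
well minimum = a = 2

2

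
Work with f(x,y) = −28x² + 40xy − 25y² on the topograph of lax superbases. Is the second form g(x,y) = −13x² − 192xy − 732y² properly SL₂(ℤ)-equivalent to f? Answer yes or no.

D₁ = -1200, D₂ = -1200
f is negative-definite; reduce −f:
−f: translate: b→16 (≡-40 mod 56), so (28,-40,25)→(28,16,13)
−f: flip: (28,16,13)→(13,-16,28)
−f: translate: b→10 (≡-16 mod 26), so (13,-16,28)→(13,10,25)
−f: reduced (well bottom): (13,10,25) with a≤c, −a<b≤a
flip sign back: reduced form of f is (-13,-10,-25)
g is negative-definite; reduce −g:
−g: translate: b→10 (≡192 mod 26), so (13,192,732)→(13,10,25)
−g: reduced (well bottom): (13,10,25) with a≤c, −a<b≤a
flip sign back: reduced form of g is (-13,-10,-25)
reduced forms (-13, -10, -25) vs (-13, -10, -25) ⇒ equivalent

yes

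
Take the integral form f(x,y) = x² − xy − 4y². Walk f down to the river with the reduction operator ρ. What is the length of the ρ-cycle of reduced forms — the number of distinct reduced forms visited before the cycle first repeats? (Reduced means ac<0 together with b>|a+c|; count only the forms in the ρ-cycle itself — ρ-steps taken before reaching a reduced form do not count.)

D = 17, ⌊√D⌋ = 4
descent: ρ → (-4,1,1)
descent: ρ → (1,3,-2)  [lands on river]
river: ρ → (-2,1,2)
river: ρ → (2,3,-1)
river: ρ → (-1,3,2)
river: ρ → (2,1,-2)
river: ρ → (-2,3,1)
ρ-cycle length = 6 (tail of 2 descent steps not counted)

6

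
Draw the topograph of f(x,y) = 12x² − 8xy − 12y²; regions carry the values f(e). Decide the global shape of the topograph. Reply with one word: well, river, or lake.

D = b²−4ac = (-8)² − 4·12·(-12) = 640
D > 0 non-square ⇒ indefinite ⇒ periodic river

river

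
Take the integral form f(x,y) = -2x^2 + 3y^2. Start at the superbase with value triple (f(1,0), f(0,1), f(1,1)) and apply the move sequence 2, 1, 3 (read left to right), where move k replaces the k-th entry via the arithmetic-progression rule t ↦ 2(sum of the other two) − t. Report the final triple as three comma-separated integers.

start (-2,3,1) = (f(1,0),f(0,1),f(1,1))
replace slot 2: 2·((-2)+1) − 3 = -5 → (-2,-5,1)
replace slot 1: 2·((-5)+1) − (-2) = -6 → (-6,-5,1)
replace slot 3: 2·((-6)+(-5)) − 1 = -23 → (-6,-5,-23)

-6,-5,-23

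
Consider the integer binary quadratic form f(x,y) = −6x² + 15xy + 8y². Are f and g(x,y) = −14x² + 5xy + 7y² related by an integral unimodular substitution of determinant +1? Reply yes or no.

D₁ = 417, D₂ = 417
river cycle of f (length 18): (8, 17, -4), (-4, 15, 12), (12, 9, -7), (-7, 19, 2), (2, 17, -16), (-16, 15, 3), (3, 15, -16), (-16, 17, 2), (2, 19, -7), (-7, 9, 12), … (8 more)
river cycle of g (length 18): (7, 9, -12), (-12, 15, 4), (4, 17, -8), (-8, 15, 6), (6, 9, -14), (-14, 19, 1), (1, 19, -14), (-14, 9, 6), (6, 15, -8), (-8, 17, 4), … (8 more)
cycles differ ⇒ inequivalent

no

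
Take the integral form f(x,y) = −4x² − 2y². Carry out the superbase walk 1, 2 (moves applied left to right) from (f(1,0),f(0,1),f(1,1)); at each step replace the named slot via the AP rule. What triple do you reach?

start (-4,-2,-6) = (f(1,0),f(0,1),f(1,1))
replace slot 1: 2·((-2)+(-6)) − (-4) = -12 → (-12,-2,-6)
replace slot 2: 2·((-12)+(-6)) − (-2) = -34 → (-12,-34,-6)

-12,-34,-6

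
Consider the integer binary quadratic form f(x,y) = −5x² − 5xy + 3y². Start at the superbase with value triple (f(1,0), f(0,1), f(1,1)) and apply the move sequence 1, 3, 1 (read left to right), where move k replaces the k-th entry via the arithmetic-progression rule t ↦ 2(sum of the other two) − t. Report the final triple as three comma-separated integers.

start (-5,3,-7) = (f(1,0),f(0,1),f(1,1))
replace slot 1: 2·(3+(-7)) − (-5) = -3 → (-3,3,-7)
replace slot 3: 2·((-3)+3) − (-7) = 7 → (-3,3,7)
replace slot 1: 2·(3+7) − (-3) = 23 → (23,3,7)

23,3,7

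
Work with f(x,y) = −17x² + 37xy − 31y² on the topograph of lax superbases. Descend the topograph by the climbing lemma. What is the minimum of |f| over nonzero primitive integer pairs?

translate: b→-3 (≡-37 mod 34), so (17,-37,31)→(17,-3,11)
flip: (17,-3,11)→(11,3,17)
reduced (well bottom): (11,3,17) with a≤c, −a<b≤a
well minimum |f| = |-11| = 11 (negative-definite)

11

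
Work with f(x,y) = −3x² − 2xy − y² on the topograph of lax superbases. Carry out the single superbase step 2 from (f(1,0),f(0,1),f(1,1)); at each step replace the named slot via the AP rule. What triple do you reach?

start (-3,-1,-6) = (f(1,0),f(0,1),f(1,1))
replace slot 2: 2·((-3)+(-6)) − (-1) = -17 → (-3,-17,-6)

-3,-17,-6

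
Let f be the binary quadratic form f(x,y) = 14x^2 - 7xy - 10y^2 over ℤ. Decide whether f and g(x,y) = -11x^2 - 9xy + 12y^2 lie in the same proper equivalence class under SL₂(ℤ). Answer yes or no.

D₁ = 609, D₂ = 609
river cycle of f (length 16): (-10, 7, 14), (14, 21, -3), (-3, 21, 14), (14, 7, -10), (-10, 13, 11), (11, 9, -12), (-12, 15, 8), (8, 17, -10), (-10, 23, 2), (2, 21, -21), … (6 more)
river cycle of g (length 16): (12, 9, -11), (-11, 13, 10), (10, 7, -14), (-14, 21, 3), (3, 21, -14), (-14, 7, 10), (10, 13, -11), (-11, 9, 12), (12, 15, -8), (-8, 17, 10), … (6 more)
cycles differ ⇒ inequivalent

no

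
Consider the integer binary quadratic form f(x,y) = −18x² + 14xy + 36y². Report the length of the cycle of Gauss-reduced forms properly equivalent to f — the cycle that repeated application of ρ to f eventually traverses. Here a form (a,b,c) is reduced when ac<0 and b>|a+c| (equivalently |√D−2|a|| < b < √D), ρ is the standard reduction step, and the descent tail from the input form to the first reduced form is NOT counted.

D = 2788, ⌊√D⌋ = 52
descent: ρ → (36,-14,-18)
descent: ρ → (-18,50,4)  [lands on river]
river: ρ → (4,46,-42)
river: ρ → (-42,38,8)
river: ρ → (8,42,-32)
river: ρ → (-32,22,18)
river: ρ → (18,50,-4)
river: ρ → (-4,46,42)
river: ρ → (42,38,-8)
river: ρ → (-8,42,32)
river: ρ → (32,22,-18)
ρ-cycle length = 10 (tail of 2 descent steps not counted)

10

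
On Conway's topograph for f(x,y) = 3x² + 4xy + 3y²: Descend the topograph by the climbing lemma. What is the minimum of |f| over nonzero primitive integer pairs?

translate: b→-2 (≡4 mod 6), so (3,4,3)→(3,-2,2)
flip: (3,-2,2)→(2,2,3)
reduced (well bottom): (2,2,3) with a≤c, −a<b≤a
well minimum = a = 2

2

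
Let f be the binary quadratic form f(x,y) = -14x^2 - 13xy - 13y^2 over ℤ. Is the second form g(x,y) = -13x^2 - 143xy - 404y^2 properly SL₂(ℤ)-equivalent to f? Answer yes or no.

D₁ = -559, D₂ = -559
f is negative-definite; reduce −f:
−f: flip: (14,13,13)→(13,-13,14)
−f: translate: b→13 (≡-13 mod 26), so (13,-13,14)→(13,13,14)
−f: reduced (well bottom): (13,13,14) with a≤c, −a<b≤a
flip sign back: reduced form of f is (-13,-13,-14)
g is negative-definite; reduce −g:
−g: translate: b→13 (≡143 mod 26), so (13,143,404)→(13,13,14)
−g: reduced (well bottom): (13,13,14) with a≤c, −a<b≤a
flip sign back: reduced form of g is (-13,-13,-14)
reduced forms (-13, -13, -14) vs (-13, -13, -14) ⇒ equivalent

yes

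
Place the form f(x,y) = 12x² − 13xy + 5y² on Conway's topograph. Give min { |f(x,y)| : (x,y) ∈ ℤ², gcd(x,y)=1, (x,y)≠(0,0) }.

translate: b→11 (≡-13 mod 24), so (12,-13,5)→(12,11,4)
flip: (12,11,4)→(4,-11,12)
translate: b→-3 (≡-11 mod 8), so (4,-11,12)→(4,-3,5)
reduced (well bottom): (4,-3,5) with a≤c, −a<b≤a
well minimum = a = 4

4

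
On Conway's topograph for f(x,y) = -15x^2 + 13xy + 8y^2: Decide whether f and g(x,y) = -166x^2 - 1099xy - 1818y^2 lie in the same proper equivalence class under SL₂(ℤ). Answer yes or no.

D₁ = 649, D₂ = 649
river cycle of f (length 34): (8, 19, -9), (-9, 17, 10), (10, 23, -3), (-3, 25, 2), (2, 23, -15), (-15, 7, 10), (10, 13, -12), (-12, 11, 11), (11, 11, -12), (-12, 13, 10), … (24 more)
river cycle of g (length 34): (-15, 13, 8), (8, 19, -9), (-9, 17, 10), (10, 23, -3), (-3, 25, 2), (2, 23, -15), (-15, 7, 10), (10, 13, -12), (-12, 11, 11), (11, 11, -12), … (24 more)
cycles coincide ⇒ equivalent

yes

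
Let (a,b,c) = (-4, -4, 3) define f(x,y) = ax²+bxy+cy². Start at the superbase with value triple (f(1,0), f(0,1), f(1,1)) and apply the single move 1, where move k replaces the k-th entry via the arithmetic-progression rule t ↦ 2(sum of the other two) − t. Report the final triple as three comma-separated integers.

start (-4,3,-5) = (f(1,0),f(0,1),f(1,1))
replace slot 1: 2·(3+(-5)) − (-4) = 0 → (0,3,-5)

0,3,-5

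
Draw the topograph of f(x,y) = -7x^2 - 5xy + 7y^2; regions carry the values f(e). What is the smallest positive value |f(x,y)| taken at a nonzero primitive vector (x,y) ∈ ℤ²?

descent: ρ → (7,5,-7)  [lands on river]
river: ρ → (-7,9,5)
river: ρ → (5,11,-5)
river: ρ → (-5,9,7)
closes: descent 1, river 4
min |a| on river = 5

5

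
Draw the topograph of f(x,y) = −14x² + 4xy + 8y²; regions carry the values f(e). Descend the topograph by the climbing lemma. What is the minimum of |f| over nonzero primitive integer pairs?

descent: ρ → (8,12,-10)  [lands on river]
river: ρ → (-10,8,10)
river: ρ → (10,12,-8)
river: ρ → (-8,20,2)
river: ρ → (2,20,-8)
river: ρ → (-8,12,10)
river: ρ → (10,8,-10)
river: ρ → (-10,12,8)
river: ρ → (8,20,-2)
river: ρ → (-2,20,8)
closes: descent 1, river 10
min |a| on river = 2

2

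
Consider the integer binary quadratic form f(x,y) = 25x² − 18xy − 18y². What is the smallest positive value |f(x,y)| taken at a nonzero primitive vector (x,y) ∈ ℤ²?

descent: ρ → (-18,18,25)  [lands on river]
river: ρ → (25,32,-11)
river: ρ → (-11,34,22)
river: ρ → (22,10,-23)
river: ρ → (-23,36,9)
river: ρ → (9,36,-23)
river: ρ → (-23,10,22)
river: ρ → (22,34,-11)
river: ρ → (-11,32,25)
river: ρ → (25,18,-18)
closes: descent 1, river 10
min |a| on river = 9

9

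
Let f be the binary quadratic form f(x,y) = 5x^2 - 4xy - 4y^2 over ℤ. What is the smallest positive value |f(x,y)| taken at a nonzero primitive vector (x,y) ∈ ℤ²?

descent: ρ → (-4,4,5)  [lands on river]
river: ρ → (5,6,-3)
river: ρ → (-3,6,5)
river: ρ → (5,4,-4)
closes: descent 1, river 4
min |a| on river = 3

3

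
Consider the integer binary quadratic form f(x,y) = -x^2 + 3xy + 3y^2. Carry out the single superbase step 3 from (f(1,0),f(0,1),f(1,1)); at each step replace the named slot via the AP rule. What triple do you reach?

start (-1,3,5) = (f(1,0),f(0,1),f(1,1))
replace slot 3: 2·((-1)+3) − 5 = -1 → (-1,3,-1)

-1,3,-1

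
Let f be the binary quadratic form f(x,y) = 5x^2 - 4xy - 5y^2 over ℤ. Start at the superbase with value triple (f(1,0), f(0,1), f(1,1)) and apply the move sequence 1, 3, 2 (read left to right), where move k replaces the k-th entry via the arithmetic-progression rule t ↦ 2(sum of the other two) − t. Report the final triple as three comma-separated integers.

start (5,-5,-4) = (f(1,0),f(0,1),f(1,1))
replace slot 1: 2·((-5)+(-4)) − 5 = -23 → (-23,-5,-4)
replace slot 3: 2·((-23)+(-5)) − (-4) = -52 → (-23,-5,-52)
replace slot 2: 2·((-23)+(-52)) − (-5) = -145 → (-23,-145,-52)

-23,-145,-52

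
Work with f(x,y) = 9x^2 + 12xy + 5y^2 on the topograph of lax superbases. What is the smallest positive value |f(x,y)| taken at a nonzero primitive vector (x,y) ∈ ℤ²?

translate: b→-6 (≡12 mod 18), so (9,12,5)→(9,-6,2)
flip: (9,-6,2)→(2,6,9)
translate: b→2 (≡6 mod 4), so (2,6,9)→(2,2,5)
reduced (well bottom): (2,2,5) with a≤c, −a<b≤a
well minimum = a = 2

2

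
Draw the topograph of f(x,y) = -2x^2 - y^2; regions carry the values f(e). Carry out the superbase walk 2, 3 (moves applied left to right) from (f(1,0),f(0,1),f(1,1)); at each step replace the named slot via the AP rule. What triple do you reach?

start (-2,-1,-3) = (f(1,0),f(0,1),f(1,1))
replace slot 2: 2·((-2)+(-3)) − (-1) = -9 → (-2,-9,-3)
replace slot 3: 2·((-2)+(-9)) − (-3) = -19 → (-2,-9,-19)

-2,-9,-19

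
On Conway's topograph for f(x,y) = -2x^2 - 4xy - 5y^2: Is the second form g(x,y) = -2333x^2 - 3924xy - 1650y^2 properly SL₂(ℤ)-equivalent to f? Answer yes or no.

D₁ = -24, D₂ = -24
f is negative-definite; reduce −f:
−f: translate: b→0 (≡4 mod 4), so (2,4,5)→(2,0,3)
−f: reduced (well bottom): (2,0,3) with a≤c, −a<b≤a
flip sign back: reduced form of f is (-2,0,-3)
g is negative-definite; reduce −g:
−g: translate: b→-742 (≡3924 mod 4666), so (2333,3924,1650)→(2333,-742,59)
−g: flip: (2333,-742,59)→(59,742,2333)
−g: translate: b→34 (≡742 mod 118), so (59,742,2333)→(59,34,5)
−g: flip: (59,34,5)→(5,-34,59)
−g: translate: b→-4 (≡-34 mod 10), so (5,-34,59)→(5,-4,2)
−g: flip: (5,-4,2)→(2,4,5)
−g: translate: b→0 (≡4 mod 4), so (2,4,5)→(2,0,3)
−g: reduced (well bottom): (2,0,3) with a≤c, −a<b≤a
flip sign back: reduced form of g is (-2,0,-3)
reduced forms (-2, 0, -3) vs (-2, 0, -3) ⇒ equivalent

yes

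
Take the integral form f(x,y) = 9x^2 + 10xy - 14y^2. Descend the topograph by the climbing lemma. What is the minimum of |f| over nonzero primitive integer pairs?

river: ρ → (-14,18,5)
river: ρ → (5,22,-6)
river: ρ → (-6,14,17)
river: ρ → (17,20,-3)
river: ρ → (-3,22,10)
river: ρ → (10,18,-7)
river: ρ → (-7,24,1)
river: ρ → (1,24,-7)
river: ρ → (-7,18,10)
river: ρ → (10,22,-3)
river: ρ → (-3,20,17)
river: ρ → (17,14,-6)
river: ρ → (-6,22,5)
river: ρ → (5,18,-14)
river: ρ → (-14,10,9)
river: ρ → (9,8,-15)
river: ρ → (-15,22,2)
river: ρ → (2,22,-15)
river: ρ → (-15,8,9)
river: ρ → (9,10,-14)
closes: descent 0, river 20
min |a| on river = 1

1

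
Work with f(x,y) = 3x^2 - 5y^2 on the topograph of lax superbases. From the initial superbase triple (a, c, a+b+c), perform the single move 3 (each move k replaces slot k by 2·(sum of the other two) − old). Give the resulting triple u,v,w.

start (3,-5,-2) = (f(1,0),f(0,1),f(1,1))
replace slot 3: 2·(3+(-5)) − (-2) = -2 → (3,-5,-2)

3,-5,-2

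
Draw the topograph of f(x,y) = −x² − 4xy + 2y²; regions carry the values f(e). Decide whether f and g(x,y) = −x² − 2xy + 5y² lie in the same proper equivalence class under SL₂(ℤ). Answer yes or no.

D₁ = 24, D₂ = 24
river cycle of f (length 2): (2, 4, -1), (-1, 4, 2)
river cycle of g (length 2): (-1, 4, 2), (2, 4, -1)
cycles coincide ⇒ equivalent

yes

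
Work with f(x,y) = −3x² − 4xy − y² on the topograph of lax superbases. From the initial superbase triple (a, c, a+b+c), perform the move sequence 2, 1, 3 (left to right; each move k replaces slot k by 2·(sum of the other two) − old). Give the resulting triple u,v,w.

start (-3,-1,-8) = (f(1,0),f(0,1),f(1,1))
replace slot 2: 2·((-3)+(-8)) − (-1) = -21 → (-3,-21,-8)
replace slot 1: 2·((-21)+(-8)) − (-3) = -55 → (-55,-21,-8)
replace slot 3: 2·((-55)+(-21)) − (-8) = -144 → (-55,-21,-144)

-55,-21,-144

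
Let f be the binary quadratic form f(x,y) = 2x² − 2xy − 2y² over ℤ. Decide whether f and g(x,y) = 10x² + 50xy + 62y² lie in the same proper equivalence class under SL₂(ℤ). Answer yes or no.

D₁ = 20, D₂ = 20
river cycle of f (length 2): (-2, 2, 2), (2, 2, -2)
river cycle of g (length 2): (2, 2, -2), (-2, 2, 2)
cycles coincide ⇒ equivalent

yes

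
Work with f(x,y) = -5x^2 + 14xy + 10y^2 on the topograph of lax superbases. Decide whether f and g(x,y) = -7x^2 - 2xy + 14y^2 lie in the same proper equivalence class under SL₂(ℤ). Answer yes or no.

D₁ = 396, D₂ = 396
river cycle of f (length 4): (10, 6, -9), (-9, 12, 7), (7, 16, -5), (-5, 14, 10)
river cycle of g (length 4): (-7, 12, 9), (9, 6, -10), (-10, 14, 5), (5, 16, -7)
cycles differ ⇒ inequivalent

no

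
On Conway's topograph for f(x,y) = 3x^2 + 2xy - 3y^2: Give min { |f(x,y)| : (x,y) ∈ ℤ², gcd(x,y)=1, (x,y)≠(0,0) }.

river: ρ → (-3,4,2)
river: ρ → (2,4,-3)
river: ρ → (-3,2,3)
river: ρ → (3,4,-2)
river: ρ → (-2,4,3)
river: ρ → (3,2,-3)
closes: descent 0, river 6
min |a| on river = 2

2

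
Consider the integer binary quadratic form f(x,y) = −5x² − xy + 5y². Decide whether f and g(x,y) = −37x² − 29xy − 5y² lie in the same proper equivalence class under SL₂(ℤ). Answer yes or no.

D₁ = 101, D₂ = 101
river cycle of f (length 6): (5, 1, -5), (-5, 9, 1), (1, 9, -5), (-5, 1, 5), (5, 9, -1), (-1, 9, 5)
river cycle of g (length 6): (-5, 9, 1), (1, 9, -5), (-5, 1, 5), (5, 9, -1), (-1, 9, 5), (5, 1, -5)
cycles coincide ⇒ equivalent

yes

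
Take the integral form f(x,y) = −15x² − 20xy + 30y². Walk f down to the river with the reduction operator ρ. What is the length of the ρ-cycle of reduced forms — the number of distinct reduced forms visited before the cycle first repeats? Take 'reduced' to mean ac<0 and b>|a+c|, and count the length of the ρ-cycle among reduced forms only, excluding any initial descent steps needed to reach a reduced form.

D = 2200, ⌊√D⌋ = 46
descent: ρ → (30,20,-15)  [lands on river]
river: ρ → (-15,40,10)
river: ρ → (10,40,-15)
river: ρ → (-15,20,30)
river: ρ → (30,40,-5)
river: ρ → (-5,40,30)
ρ-cycle length = 6 (tail of 1 descent step not counted)

6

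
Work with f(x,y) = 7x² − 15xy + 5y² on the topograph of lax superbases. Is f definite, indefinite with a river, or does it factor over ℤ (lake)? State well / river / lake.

D = b²−4ac = (-15)² − 4·7·5 = 85
D > 0 non-square ⇒ indefinite ⇒ periodic river

river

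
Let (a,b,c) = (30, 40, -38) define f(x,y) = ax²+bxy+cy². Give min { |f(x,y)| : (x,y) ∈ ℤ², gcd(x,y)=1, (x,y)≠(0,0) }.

river: ρ → (-38,36,32)
river: ρ → (32,28,-42)
river: ρ → (-42,56,18)
river: ρ → (18,52,-48)
river: ρ → (-48,44,22)
river: ρ → (22,44,-48)
river: ρ → (-48,52,18)
river: ρ → (18,56,-42)
river: ρ → (-42,28,32)
river: ρ → (32,36,-38)
river: ρ → (-38,40,30)
river: ρ → (30,20,-48)
river: ρ → (-48,76,2)
river: ρ → (2,76,-48)
river: ρ → (-48,20,30)
river: ρ → (30,40,-38)
closes: descent 0, river 16
min |a| on river = 2

2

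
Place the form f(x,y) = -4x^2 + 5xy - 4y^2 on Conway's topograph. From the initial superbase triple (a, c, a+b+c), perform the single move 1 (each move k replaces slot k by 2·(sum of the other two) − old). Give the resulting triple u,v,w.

start (-4,-4,-3) = (f(1,0),f(0,1),f(1,1))
replace slot 1: 2·((-4)+(-3)) − (-4) = -10 → (-10,-4,-3)

-10,-4,-3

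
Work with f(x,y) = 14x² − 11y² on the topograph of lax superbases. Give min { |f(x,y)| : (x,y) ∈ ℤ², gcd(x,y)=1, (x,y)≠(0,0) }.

descent: ρ → (-11,22,3)  [lands on river]
river: ρ → (3,20,-18)
river: ρ → (-18,16,5)
river: ρ → (5,24,-2)
river: ρ → (-2,24,5)
river: ρ → (5,16,-18)
river: ρ → (-18,20,3)
river: ρ → (3,22,-11)
closes: descent 1, river 8
min |a| on river = 2

2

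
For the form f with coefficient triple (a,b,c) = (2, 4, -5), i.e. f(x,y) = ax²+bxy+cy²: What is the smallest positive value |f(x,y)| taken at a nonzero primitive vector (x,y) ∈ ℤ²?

river: ρ → (-5,6,1)
river: ρ → (1,6,-5)
river: ρ → (-5,4,2)
river: ρ → (2,4,-5)
closes: descent 0, river 4
min |a| on river = 1

1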